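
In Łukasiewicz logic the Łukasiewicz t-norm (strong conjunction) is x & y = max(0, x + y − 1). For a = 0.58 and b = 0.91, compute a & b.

0.49

a & b = max(0, 0.58 + 0.91 − 1) = max(0, 0.49) = 0.49
For comparison, the Gödel (minimum) t-norm min(x, y) would give 0.58.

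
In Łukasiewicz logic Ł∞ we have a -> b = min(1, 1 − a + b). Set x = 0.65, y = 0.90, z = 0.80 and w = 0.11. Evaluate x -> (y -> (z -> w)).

0.76

z -> w = min(1, 1 − 0.80 + 0.11) = min(1, 0.31) = 0.31
y -> (z -> w) = min(1, 1 − 0.90 + 0.31) = min(1, 0.41) = 0.41
x -> (y -> (z -> w)) = min(1, 1 − 0.65 + 0.41) = min(1, 0.76) = 0.76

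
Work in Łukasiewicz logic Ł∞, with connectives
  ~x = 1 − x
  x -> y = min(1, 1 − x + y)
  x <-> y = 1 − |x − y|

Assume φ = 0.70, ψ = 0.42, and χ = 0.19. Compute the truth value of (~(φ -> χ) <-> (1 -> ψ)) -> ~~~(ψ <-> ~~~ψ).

φ -> χ = min(1, 1 − 0.70 + 0.19) = min(1, 0.49) = 0.49
~(φ -> χ) = 1 − 0.49 = 0.51
1 -> ψ = min(1, 1 − 1.00 + 0.42) = min(1, 0.42) = 0.42
~(φ -> χ) <-> (1 -> ψ) = 1 − |0.51 − 0.42| = 1 − 0.09 = 0.91
~ψ = 1 − 0.42 = 0.58
~~ψ = 1 − 0.58 = 0.42
~~~ψ = 1 − 0.42 = 0.58
ψ <-> ~~~ψ = 1 − |0.42 − 0.58| = 1 − 0.16 = 0.84
~(ψ <-> ~~~ψ) = 1 − 0.84 = 0.16
~~(ψ <-> ~~~ψ) = 1 − 0.16 = 0.84
~~~(ψ <-> ~~~ψ) = 1 − 0.84 = 0.16
(~(φ -> χ) <-> (1 -> ψ)) -> ~~~(ψ <-> ~~~ψ) = min(1, 1 − 0.91 + 0.16) = min(1, 0.25) = 0.25

0.25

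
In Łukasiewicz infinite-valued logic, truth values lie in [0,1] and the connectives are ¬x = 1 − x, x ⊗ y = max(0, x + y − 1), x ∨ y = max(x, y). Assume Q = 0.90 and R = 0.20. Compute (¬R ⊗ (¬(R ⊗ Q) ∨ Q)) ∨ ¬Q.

¬R = 1 − 0.20 = 0.80
R ⊗ Q = max(0, 0.20 + 0.90 − 1) = max(0, 0.10) = 0.10
¬(R ⊗ Q) = 1 − 0.10 = 0.90
¬(R ⊗ Q) ∨ Q = max(0.90, 0.90) = 0.90
¬R ⊗ (¬(R ⊗ Q) ∨ Q) = max(0, 0.80 + 0.90 − 1) = max(0, 0.70) = 0.70
¬Q = 1 − 0.90 = 0.10
(¬R ⊗ (¬(R ⊗ Q) ∨ Q)) ∨ ¬Q = max(0.70, 0.10) = 0.70

0.70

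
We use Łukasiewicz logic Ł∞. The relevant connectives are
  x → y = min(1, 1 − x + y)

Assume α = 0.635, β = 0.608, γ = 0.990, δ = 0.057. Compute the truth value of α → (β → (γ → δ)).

γ → δ = min(1, 1 − 0.990 + 0.057) = min(1, 0.067) = 0.067
β → (γ → δ) = min(1, 1 − 0.608 + 0.067) = min(1, 0.459) = 0.459
α → (β → (γ → δ)) = min(1, 1 − 0.635 + 0.459) = min(1, 0.824) = 0.824

0.824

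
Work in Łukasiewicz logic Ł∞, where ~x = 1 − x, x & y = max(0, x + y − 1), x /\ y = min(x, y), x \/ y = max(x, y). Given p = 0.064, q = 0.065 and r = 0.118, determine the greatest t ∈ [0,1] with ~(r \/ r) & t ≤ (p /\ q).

0.182

r \/ r = max(0.118, 0.118) = 0.118
~(r \/ r) = 1 − 0.118 = 0.882
So the left factor is ~(r \/ r) = 0.882.
p /\ q = min(0.064, 0.065) = 0.064
So the right-hand bound is p /\ q = 0.064.
The residuum of the Łukasiewicz t-norm gives the supremum: min(1, 1 − 0.882 + 0.064).
1 − 0.882 + 0.064 = 0.182, so t = min(1, 0.182) = 0.182.
Check: 0.882 & 0.182 = max(0, 0.064) = 0.064 ≤ 0.064.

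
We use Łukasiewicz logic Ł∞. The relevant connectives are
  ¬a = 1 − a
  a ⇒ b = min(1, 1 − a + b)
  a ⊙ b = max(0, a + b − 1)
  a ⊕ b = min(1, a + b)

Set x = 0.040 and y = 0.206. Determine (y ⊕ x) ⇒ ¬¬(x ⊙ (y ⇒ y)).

0.794

y ⊕ x = min(1, 0.206 + 0.040) = min(1, 0.246) = 0.246
y ⇒ y = min(1, 1 − 0.206 + 0.206) = min(1, 1.000) = 1.000
x ⊙ (y ⇒ y) = max(0, 0.040 + 1.000 − 1) = max(0, 0.040) = 0.040
¬(x ⊙ (y ⇒ y)) = 1 − 0.040 = 0.960
¬¬(x ⊙ (y ⇒ y)) = 1 − 0.960 = 0.040
(y ⊕ x) ⇒ ¬¬(x ⊙ (y ⇒ y)) = min(1, 1 − 0.246 + 0.040) = min(1, 0.794) = 0.794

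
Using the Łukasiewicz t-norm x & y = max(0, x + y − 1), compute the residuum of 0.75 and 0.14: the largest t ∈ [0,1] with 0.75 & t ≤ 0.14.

The residuum of the Łukasiewicz t-norm gives the supremum: min(1, 1 − 0.75 + 0.14).
1 − 0.75 + 0.14 = 0.39, so t = min(1, 0.39) = 0.39.
Check: 0.75 & 0.39 = max(0, 0.14) = 0.14 ≤ 0.14.

0.39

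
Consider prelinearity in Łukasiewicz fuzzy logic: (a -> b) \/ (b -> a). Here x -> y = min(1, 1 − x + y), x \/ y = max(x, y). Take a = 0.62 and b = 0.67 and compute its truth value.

a -> b = min(1, 1 − 0.62 + 0.67) = min(1, 1.05) = 1.00
b -> a = min(1, 1 − 0.67 + 0.62) = min(1, 0.95) = 0.95
(a -> b) \/ (b -> a) = max(1.00, 0.95) = 1.00
(As expected: a Ł∞-tautology — holds in every MV-chain.)

1.00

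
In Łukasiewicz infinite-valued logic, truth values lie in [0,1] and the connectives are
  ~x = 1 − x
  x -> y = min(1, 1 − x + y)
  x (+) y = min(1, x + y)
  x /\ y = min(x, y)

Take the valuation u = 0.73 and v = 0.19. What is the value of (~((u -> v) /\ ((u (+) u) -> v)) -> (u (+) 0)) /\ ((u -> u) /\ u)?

u -> v = min(1, 1 − 0.73 + 0.19) = min(1, 0.46) = 0.46
u (+) u = min(1, 0.73 + 0.73) = min(1, 1.46) = 1.00
(u (+) u) -> v = min(1, 1 − 1.00 + 0.19) = min(1, 0.19) = 0.19
(u -> v) /\ ((u (+) u) -> v) = min(0.46, 0.19) = 0.19
~((u -> v) /\ ((u (+) u) -> v)) = 1 − 0.19 = 0.81
u (+) 0 = min(1, 0.73 + 0.00) = min(1, 0.73) = 0.73
~((u -> v) /\ ((u (+) u) -> v)) -> (u (+) 0) = min(1, 1 − 0.81 + 0.73) = min(1, 0.92) = 0.92
u -> u = min(1, 1 − 0.73 + 0.73) = min(1, 1.00) = 1.00
(u -> u) /\ u = min(1.00, 0.73) = 0.73
(~((u -> v) /\ ((u (+) u) -> v)) -> (u (+) 0)) /\ ((u -> u) /\ u) = min(0.92, 0.73) = 0.73

0.73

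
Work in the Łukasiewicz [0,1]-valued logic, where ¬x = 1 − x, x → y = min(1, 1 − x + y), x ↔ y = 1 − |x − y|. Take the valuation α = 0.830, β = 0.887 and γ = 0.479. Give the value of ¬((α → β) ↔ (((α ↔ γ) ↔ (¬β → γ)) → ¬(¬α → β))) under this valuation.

α → β = min(1, 1 − 0.830 + 0.887) = min(1, 1.057) = 1.000
α ↔ γ = 1 − |0.830 − 0.479| = 1 − 0.351 = 0.649
¬β = 1 − 0.887 = 0.113
¬β → γ = min(1, 1 − 0.113 + 0.479) = min(1, 1.366) = 1.000
(α ↔ γ) ↔ (¬β → γ) = 1 − |0.649 − 1.000| = 1 − 0.351 = 0.649
¬α = 1 − 0.830 = 0.170
¬α → β = min(1, 1 − 0.170 + 0.887) = min(1, 1.717) = 1.000
¬(¬α → β) = 1 − 1.000 = 0.000
((α ↔ γ) ↔ (¬β → γ)) → ¬(¬α → β) = min(1, 1 − 0.649 + 0.000) = min(1, 0.351) = 0.351
(α → β) ↔ (((α ↔ γ) ↔ (¬β → γ)) → ¬(¬α → β)) = 1 − |1.000 − 0.351| = 1 − 0.649 = 0.351
¬((α → β) ↔ (((α ↔ γ) ↔ (¬β → γ)) → ¬(¬α → β))) = 1 − 0.351 = 0.649

0.649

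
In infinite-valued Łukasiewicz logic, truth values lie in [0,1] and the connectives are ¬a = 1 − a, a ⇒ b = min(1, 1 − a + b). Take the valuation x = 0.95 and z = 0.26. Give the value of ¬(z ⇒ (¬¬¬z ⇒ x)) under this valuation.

0.00

¬z = 1 − 0.26 = 0.74
¬¬z = 1 − 0.74 = 0.26
¬¬¬z = 1 − 0.26 = 0.74
¬¬¬z ⇒ x = min(1, 1 − 0.74 + 0.95) = min(1, 1.21) = 1.00
z ⇒ (¬¬¬z ⇒ x) = min(1, 1 − 0.26 + 1.00) = min(1, 1.74) = 1.00
¬(z ⇒ (¬¬¬z ⇒ x)) = 1 − 1.00 = 0.00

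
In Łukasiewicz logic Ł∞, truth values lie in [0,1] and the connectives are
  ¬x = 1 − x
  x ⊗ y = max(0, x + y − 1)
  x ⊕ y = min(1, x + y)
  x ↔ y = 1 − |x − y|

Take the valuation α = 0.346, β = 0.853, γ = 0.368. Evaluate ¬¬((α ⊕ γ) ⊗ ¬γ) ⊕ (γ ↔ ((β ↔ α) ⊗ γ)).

0.978

α ⊕ γ = min(1, 0.346 + 0.368) = min(1, 0.714) = 0.714
¬γ = 1 − 0.368 = 0.632
(α ⊕ γ) ⊗ ¬γ = max(0, 0.714 + 0.632 − 1) = max(0, 0.346) = 0.346
¬((α ⊕ γ) ⊗ ¬γ) = 1 − 0.346 = 0.654
¬¬((α ⊕ γ) ⊗ ¬γ) = 1 − 0.654 = 0.346
β ↔ α = 1 − |0.853 − 0.346| = 1 − 0.507 = 0.493
(β ↔ α) ⊗ γ = max(0, 0.493 + 0.368 − 1) = max(0, -0.139) = 0.000
γ ↔ ((β ↔ α) ⊗ γ) = 1 − |0.368 − 0.000| = 1 − 0.368 = 0.632
¬¬((α ⊕ γ) ⊗ ¬γ) ⊕ (γ ↔ ((β ↔ α) ⊗ γ)) = min(1, 0.346 + 0.632) = min(1, 0.978) = 0.978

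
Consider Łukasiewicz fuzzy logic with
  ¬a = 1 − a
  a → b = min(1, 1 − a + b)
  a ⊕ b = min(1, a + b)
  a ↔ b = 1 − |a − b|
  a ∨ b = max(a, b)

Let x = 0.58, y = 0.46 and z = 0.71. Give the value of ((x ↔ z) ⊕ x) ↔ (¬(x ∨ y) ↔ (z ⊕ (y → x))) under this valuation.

0.42

x ↔ z = 1 − |0.58 − 0.71| = 1 − 0.13 = 0.87
(x ↔ z) ⊕ x = min(1, 0.87 + 0.58) = min(1, 1.45) = 1.00
x ∨ y = max(0.58, 0.46) = 0.58
¬(x ∨ y) = 1 − 0.58 = 0.42
y → x = min(1, 1 − 0.46 + 0.58) = min(1, 1.12) = 1.00
z ⊕ (y → x) = min(1, 0.71 + 1.00) = min(1, 1.71) = 1.00
¬(x ∨ y) ↔ (z ⊕ (y → x)) = 1 − |0.42 − 1.00| = 1 − 0.58 = 0.42
((x ↔ z) ⊕ x) ↔ (¬(x ∨ y) ↔ (z ⊕ (y → x))) = 1 − |1.00 − 0.42| = 1 − 0.58 = 0.42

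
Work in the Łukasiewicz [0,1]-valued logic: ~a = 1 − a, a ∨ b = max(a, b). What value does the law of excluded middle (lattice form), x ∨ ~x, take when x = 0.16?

~x = 1 − 0.16 = 0.84
x ∨ ~x = max(0.16, 0.84) = 0.84
(The value 0.84 < 1 shows this instance is not satisfied; not a Ł∞-tautology — its value is max(a, 1−a).)

0.84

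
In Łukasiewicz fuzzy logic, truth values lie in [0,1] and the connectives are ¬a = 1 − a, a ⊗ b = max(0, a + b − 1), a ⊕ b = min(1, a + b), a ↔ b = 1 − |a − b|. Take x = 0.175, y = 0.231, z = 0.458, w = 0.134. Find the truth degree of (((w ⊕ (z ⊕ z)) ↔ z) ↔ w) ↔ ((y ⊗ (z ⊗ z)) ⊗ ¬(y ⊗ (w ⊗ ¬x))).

z ⊕ z = min(1, 0.458 + 0.458) = min(1, 0.916) = 0.916
w ⊕ (z ⊕ z) = min(1, 0.134 + 0.916) = min(1, 1.050) = 1.000
(w ⊕ (z ⊕ z)) ↔ z = 1 − |1.000 − 0.458| = 1 − 0.542 = 0.458
((w ⊕ (z ⊕ z)) ↔ z) ↔ w = 1 − |0.458 − 0.134| = 1 − 0.324 = 0.676
z ⊗ z = max(0, 0.458 + 0.458 − 1) = max(0, -0.084) = 0.000
y ⊗ (z ⊗ z) = max(0, 0.231 + 0.000 − 1) = max(0, -0.769) = 0.000
¬x = 1 − 0.175 = 0.825
w ⊗ ¬x = max(0, 0.134 + 0.825 − 1) = max(0, -0.041) = 0.000
y ⊗ (w ⊗ ¬x) = max(0, 0.231 + 0.000 − 1) = max(0, -0.769) = 0.000
¬(y ⊗ (w ⊗ ¬x)) = 1 − 0.000 = 1.000
(y ⊗ (z ⊗ z)) ⊗ ¬(y ⊗ (w ⊗ ¬x)) = max(0, 0.000 + 1.000 − 1) = max(0, 0.000) = 0.000
(((w ⊕ (z ⊕ z)) ↔ z) ↔ w) ↔ ((y ⊗ (z ⊗ z)) ⊗ ¬(y ⊗ (w ⊗ ¬x))) = 1 − |0.676 − 0.000| = 1 − 0.676 = 0.324

0.324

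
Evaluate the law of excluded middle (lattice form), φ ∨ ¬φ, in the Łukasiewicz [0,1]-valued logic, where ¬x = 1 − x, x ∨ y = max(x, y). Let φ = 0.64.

0.64

¬φ = 1 − 0.64 = 0.36
φ ∨ ¬φ = max(0.64, 0.36) = 0.64
(The value 0.64 < 1 shows this instance is not satisfied; not a Ł∞-tautology — its value is max(a, 1−a).)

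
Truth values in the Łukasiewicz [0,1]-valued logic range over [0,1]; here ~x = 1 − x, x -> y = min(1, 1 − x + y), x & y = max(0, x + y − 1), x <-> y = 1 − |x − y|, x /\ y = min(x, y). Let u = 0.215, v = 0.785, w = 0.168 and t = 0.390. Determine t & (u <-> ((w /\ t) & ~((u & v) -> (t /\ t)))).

0.175

w /\ t = min(0.168, 0.390) = 0.168
u & v = max(0, 0.215 + 0.785 − 1) = max(0, 0.000) = 0.000
t /\ t = min(0.390, 0.390) = 0.390
(u & v) -> (t /\ t) = min(1, 1 − 0.000 + 0.390) = min(1, 1.390) = 1.000
~((u & v) -> (t /\ t)) = 1 − 1.000 = 0.000
(w /\ t) & ~((u & v) -> (t /\ t)) = max(0, 0.168 + 0.000 − 1) = max(0, -0.832) = 0.000
u <-> ((w /\ t) & ~((u & v) -> (t /\ t))) = 1 − |0.215 − 0.000| = 1 − 0.215 = 0.785
t & (u <-> ((w /\ t) & ~((u & v) -> (t /\ t)))) = max(0, 0.390 + 0.785 − 1) = max(0, 0.175) = 0.175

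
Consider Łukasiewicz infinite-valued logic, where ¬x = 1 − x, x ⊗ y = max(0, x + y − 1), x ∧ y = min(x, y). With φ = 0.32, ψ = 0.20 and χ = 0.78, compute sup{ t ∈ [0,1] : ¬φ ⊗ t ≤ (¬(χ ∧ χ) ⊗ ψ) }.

¬φ = 1 − 0.32 = 0.68
So the left factor is ¬φ = 0.68.
χ ∧ χ = min(0.78, 0.78) = 0.78
¬(χ ∧ χ) = 1 − 0.78 = 0.22
¬(χ ∧ χ) ⊗ ψ = max(0, 0.22 + 0.20 − 1) = max(0, -0.58) = 0.00
So the right-hand bound is ¬(χ ∧ χ) ⊗ ψ = 0.00.
The residuum of the Łukasiewicz t-norm gives the supremum: min(1, 1 − 0.68 + 0.00).
1 − 0.68 + 0.00 = 0.32, so t = min(1, 0.32) = 0.32.
Check: 0.68 ⊗ 0.32 = max(0, 0.00) = 0.00 ≤ 0.00.

0.32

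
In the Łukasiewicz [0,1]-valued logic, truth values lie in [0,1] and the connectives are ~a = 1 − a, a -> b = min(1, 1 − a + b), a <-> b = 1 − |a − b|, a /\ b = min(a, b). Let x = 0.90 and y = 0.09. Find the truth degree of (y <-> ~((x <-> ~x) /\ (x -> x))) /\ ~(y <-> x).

0.29

~x = 1 − 0.90 = 0.10
x <-> ~x = 1 − |0.90 − 0.10| = 1 − 0.80 = 0.20
x -> x = min(1, 1 − 0.90 + 0.90) = min(1, 1.00) = 1.00
(x <-> ~x) /\ (x -> x) = min(0.20, 1.00) = 0.20
~((x <-> ~x) /\ (x -> x)) = 1 − 0.20 = 0.80
y <-> ~((x <-> ~x) /\ (x -> x)) = 1 − |0.09 − 0.80| = 1 − 0.71 = 0.29
y <-> x = 1 − |0.09 − 0.90| = 1 − 0.81 = 0.19
~(y <-> x) = 1 − 0.19 = 0.81
(y <-> ~((x <-> ~x) /\ (x -> x))) /\ ~(y <-> x) = min(0.29, 0.81) = 0.29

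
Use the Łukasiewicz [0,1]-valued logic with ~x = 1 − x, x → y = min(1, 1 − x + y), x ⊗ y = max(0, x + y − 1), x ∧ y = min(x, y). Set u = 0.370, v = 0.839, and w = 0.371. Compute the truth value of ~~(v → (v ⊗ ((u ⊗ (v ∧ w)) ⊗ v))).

0.161

v ∧ w = min(0.839, 0.371) = 0.371
u ⊗ (v ∧ w) = max(0, 0.370 + 0.371 − 1) = max(0, -0.259) = 0.000
(u ⊗ (v ∧ w)) ⊗ v = max(0, 0.000 + 0.839 − 1) = max(0, -0.161) = 0.000
v ⊗ ((u ⊗ (v ∧ w)) ⊗ v) = max(0, 0.839 + 0.000 − 1) = max(0, -0.161) = 0.000
v → (v ⊗ ((u ⊗ (v ∧ w)) ⊗ v)) = min(1, 1 − 0.839 + 0.000) = min(1, 0.161) = 0.161
~(v → (v ⊗ ((u ⊗ (v ∧ w)) ⊗ v))) = 1 − 0.161 = 0.839
~~(v → (v ⊗ ((u ⊗ (v ∧ w)) ⊗ v))) = 1 − 0.839 = 0.161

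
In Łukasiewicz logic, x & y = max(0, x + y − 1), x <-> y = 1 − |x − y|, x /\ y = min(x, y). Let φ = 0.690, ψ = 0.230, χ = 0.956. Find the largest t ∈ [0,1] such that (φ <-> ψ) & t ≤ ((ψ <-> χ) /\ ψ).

φ <-> ψ = 1 − |0.690 − 0.230| = 1 − 0.460 = 0.540
So the left factor is φ <-> ψ = 0.540.
ψ <-> χ = 1 − |0.230 − 0.956| = 1 − 0.726 = 0.274
(ψ <-> χ) /\ ψ = min(0.274, 0.230) = 0.230
So the right-hand bound is (ψ <-> χ) /\ ψ = 0.230.
The residuum of the Łukasiewicz t-norm gives the supremum: min(1, 1 − 0.540 + 0.230).
1 − 0.540 + 0.230 = 0.690, so t = min(1, 0.690) = 0.690.
Check: 0.540 & 0.690 = max(0, 0.230) = 0.230 ≤ 0.230.

0.690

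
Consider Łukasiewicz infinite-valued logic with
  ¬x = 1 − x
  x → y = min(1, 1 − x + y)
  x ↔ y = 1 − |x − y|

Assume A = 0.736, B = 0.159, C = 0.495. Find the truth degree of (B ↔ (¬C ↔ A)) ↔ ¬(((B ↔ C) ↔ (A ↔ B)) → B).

0.790

¬C = 1 − 0.495 = 0.505
¬C ↔ A = 1 − |0.505 − 0.736| = 1 − 0.231 = 0.769
B ↔ (¬C ↔ A) = 1 − |0.159 − 0.769| = 1 − 0.610 = 0.390
B ↔ C = 1 − |0.159 − 0.495| = 1 − 0.336 = 0.664
A ↔ B = 1 − |0.736 − 0.159| = 1 − 0.577 = 0.423
(B ↔ C) ↔ (A ↔ B) = 1 − |0.664 − 0.423| = 1 − 0.241 = 0.759
((B ↔ C) ↔ (A ↔ B)) → B = min(1, 1 − 0.759 + 0.159) = min(1, 0.400) = 0.400
¬(((B ↔ C) ↔ (A ↔ B)) → B) = 1 − 0.400 = 0.600
(B ↔ (¬C ↔ A)) ↔ ¬(((B ↔ C) ↔ (A ↔ B)) → B) = 1 − |0.390 − 0.600| = 1 − 0.210 = 0.790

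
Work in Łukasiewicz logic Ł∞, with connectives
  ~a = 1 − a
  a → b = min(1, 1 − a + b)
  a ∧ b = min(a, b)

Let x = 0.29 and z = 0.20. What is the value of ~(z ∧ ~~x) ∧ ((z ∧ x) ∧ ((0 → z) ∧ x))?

0.20

~x = 1 − 0.29 = 0.71
~~x = 1 − 0.71 = 0.29
z ∧ ~~x = min(0.20, 0.29) = 0.20
~(z ∧ ~~x) = 1 − 0.20 = 0.80
z ∧ x = min(0.20, 0.29) = 0.20
0 → z = min(1, 1 − 0.00 + 0.20) = min(1, 1.20) = 1.00
(0 → z) ∧ x = min(1.00, 0.29) = 0.29
(z ∧ x) ∧ ((0 → z) ∧ x) = min(0.20, 0.29) = 0.20
~(z ∧ ~~x) ∧ ((z ∧ x) ∧ ((0 → z) ∧ x)) = min(0.80, 0.20) = 0.20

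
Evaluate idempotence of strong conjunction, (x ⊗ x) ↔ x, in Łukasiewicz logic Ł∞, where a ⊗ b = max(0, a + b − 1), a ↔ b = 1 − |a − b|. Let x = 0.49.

x ⊗ x = max(0, 0.49 + 0.49 − 1) = max(0, -0.02) = 0.00
(x ⊗ x) ↔ x = 1 − |0.00 − 0.49| = 1 − 0.49 = 0.51
(The value 0.51 < 1 shows this instance is not satisfied; fails in Ł∞ since a ⊗ a = max(0, 2a−1) ≠ a in general.)

0.51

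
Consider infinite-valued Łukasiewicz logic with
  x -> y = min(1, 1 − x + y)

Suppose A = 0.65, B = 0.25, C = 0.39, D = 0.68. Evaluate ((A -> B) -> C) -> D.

A -> B = min(1, 1 − 0.65 + 0.25) = min(1, 0.60) = 0.60
(A -> B) -> C = min(1, 1 − 0.60 + 0.39) = min(1, 0.79) = 0.79
((A -> B) -> C) -> D = min(1, 1 − 0.79 + 0.68) = min(1, 0.89) = 0.89

0.89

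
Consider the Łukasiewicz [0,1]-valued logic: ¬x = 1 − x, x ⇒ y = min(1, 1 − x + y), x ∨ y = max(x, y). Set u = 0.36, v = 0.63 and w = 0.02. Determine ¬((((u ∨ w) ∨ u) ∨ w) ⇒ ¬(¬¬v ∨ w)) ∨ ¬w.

u ∨ w = max(0.36, 0.02) = 0.36
(u ∨ w) ∨ u = max(0.36, 0.36) = 0.36
((u ∨ w) ∨ u) ∨ w = max(0.36, 0.02) = 0.36
¬v = 1 − 0.63 = 0.37
¬¬v = 1 − 0.37 = 0.63
¬¬v ∨ w = max(0.63, 0.02) = 0.63
¬(¬¬v ∨ w) = 1 − 0.63 = 0.37
(((u ∨ w) ∨ u) ∨ w) ⇒ ¬(¬¬v ∨ w) = min(1, 1 − 0.36 + 0.37) = min(1, 1.01) = 1.00
¬((((u ∨ w) ∨ u) ∨ w) ⇒ ¬(¬¬v ∨ w)) = 1 − 1.00 = 0.00
¬w = 1 − 0.02 = 0.98
¬((((u ∨ w) ∨ u) ∨ w) ⇒ ¬(¬¬v ∨ w)) ∨ ¬w = max(0.00, 0.98) = 0.98

0.98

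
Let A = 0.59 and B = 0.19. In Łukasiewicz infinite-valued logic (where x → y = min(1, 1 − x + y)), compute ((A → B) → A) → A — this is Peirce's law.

0.60

A → B = min(1, 1 − 0.59 + 0.19) = min(1, 0.60) = 0.60
(A → B) → A = min(1, 1 − 0.60 + 0.59) = min(1, 0.99) = 0.99
((A → B) → A) → A = min(1, 1 − 0.99 + 0.59) = min(1, 0.60) = 0.60
(The value 0.60 < 1 shows this instance is not satisfied; not a Ł∞-tautology in general.)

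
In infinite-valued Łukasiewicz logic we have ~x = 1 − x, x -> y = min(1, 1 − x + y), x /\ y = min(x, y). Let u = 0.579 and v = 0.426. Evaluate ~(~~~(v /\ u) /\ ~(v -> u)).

1.000

v /\ u = min(0.426, 0.579) = 0.426
~(v /\ u) = 1 − 0.426 = 0.574
~~(v /\ u) = 1 − 0.574 = 0.426
~~~(v /\ u) = 1 − 0.426 = 0.574
v -> u = min(1, 1 − 0.426 + 0.579) = min(1, 1.153) = 1.000
~(v -> u) = 1 − 1.000 = 0.000
~~~(v /\ u) /\ ~(v -> u) = min(0.574, 0.000) = 0.000
~(~~~(v /\ u) /\ ~(v -> u)) = 1 − 0.000 = 1.000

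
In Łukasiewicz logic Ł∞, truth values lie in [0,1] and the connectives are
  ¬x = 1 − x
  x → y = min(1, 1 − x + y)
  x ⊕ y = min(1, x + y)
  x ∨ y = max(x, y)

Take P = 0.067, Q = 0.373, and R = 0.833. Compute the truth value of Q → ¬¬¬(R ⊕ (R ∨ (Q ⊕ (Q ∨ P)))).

0.627

Q ∨ P = max(0.373, 0.067) = 0.373
Q ⊕ (Q ∨ P) = min(1, 0.373 + 0.373) = min(1, 0.746) = 0.746
R ∨ (Q ⊕ (Q ∨ P)) = max(0.833, 0.746) = 0.833
R ⊕ (R ∨ (Q ⊕ (Q ∨ P))) = min(1, 0.833 + 0.833) = min(1, 1.666) = 1.000
¬(R ⊕ (R ∨ (Q ⊕ (Q ∨ P)))) = 1 − 1.000 = 0.000
¬¬(R ⊕ (R ∨ (Q ⊕ (Q ∨ P)))) = 1 − 0.000 = 1.000
¬¬¬(R ⊕ (R ∨ (Q ⊕ (Q ∨ P)))) = 1 − 1.000 = 0.000
Q → ¬¬¬(R ⊕ (R ∨ (Q ⊕ (Q ∨ P)))) = min(1, 1 − 0.373 + 0.000) = min(1, 0.627) = 0.627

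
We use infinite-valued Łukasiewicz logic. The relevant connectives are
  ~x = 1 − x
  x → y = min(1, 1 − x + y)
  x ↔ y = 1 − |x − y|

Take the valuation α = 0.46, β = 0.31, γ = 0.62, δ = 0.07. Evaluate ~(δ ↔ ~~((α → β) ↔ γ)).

α → β = min(1, 1 − 0.46 + 0.31) = min(1, 0.85) = 0.85
(α → β) ↔ γ = 1 − |0.85 − 0.62| = 1 − 0.23 = 0.77
~((α → β) ↔ γ) = 1 − 0.77 = 0.23
~~((α → β) ↔ γ) = 1 − 0.23 = 0.77
δ ↔ ~~((α → β) ↔ γ) = 1 − |0.07 − 0.77| = 1 − 0.70 = 0.30
~(δ ↔ ~~((α → β) ↔ γ)) = 1 − 0.30 = 0.70

0.70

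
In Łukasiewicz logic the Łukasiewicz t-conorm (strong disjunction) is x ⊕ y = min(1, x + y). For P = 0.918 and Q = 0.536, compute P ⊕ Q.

P ⊕ Q = min(1, 0.918 + 0.536) = min(1, 1.454) = 1.000
For comparison, the Gödel t-conorm max(x, y) would give 0.918.

1.000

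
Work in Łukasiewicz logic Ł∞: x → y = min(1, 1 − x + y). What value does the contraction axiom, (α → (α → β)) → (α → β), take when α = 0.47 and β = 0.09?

0.62

α → β = min(1, 1 − 0.47 + 0.09) = min(1, 0.62) = 0.62
α → (α → β) = min(1, 1 − 0.47 + 0.62) = min(1, 1.15) = 1.00
(α → (α → β)) → (α → β) = min(1, 1 − 1.00 + 0.62) = min(1, 0.62) = 0.62
(The value 0.62 < 1 shows this instance is not satisfied; fails in Ł∞ (the t-norm is not idempotent).)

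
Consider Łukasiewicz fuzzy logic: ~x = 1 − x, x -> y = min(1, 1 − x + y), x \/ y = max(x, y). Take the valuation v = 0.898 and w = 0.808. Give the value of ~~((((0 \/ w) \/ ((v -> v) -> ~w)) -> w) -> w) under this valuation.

0 \/ w = max(0.000, 0.808) = 0.808
v -> v = min(1, 1 − 0.898 + 0.898) = min(1, 1.000) = 1.000
~w = 1 − 0.808 = 0.192
(v -> v) -> ~w = min(1, 1 − 1.000 + 0.192) = min(1, 0.192) = 0.192
(0 \/ w) \/ ((v -> v) -> ~w) = max(0.808, 0.192) = 0.808
((0 \/ w) \/ ((v -> v) -> ~w)) -> w = min(1, 1 − 0.808 + 0.808) = min(1, 1.000) = 1.000
(((0 \/ w) \/ ((v -> v) -> ~w)) -> w) -> w = min(1, 1 − 1.000 + 0.808) = min(1, 0.808) = 0.808
~((((0 \/ w) \/ ((v -> v) -> ~w)) -> w) -> w) = 1 − 0.808 = 0.192
~~((((0 \/ w) \/ ((v -> v) -> ~w)) -> w) -> w) = 1 − 0.192 = 0.808

0.808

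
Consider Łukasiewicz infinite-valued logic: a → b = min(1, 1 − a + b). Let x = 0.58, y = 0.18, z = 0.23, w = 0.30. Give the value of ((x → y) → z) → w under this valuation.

0.67

x → y = min(1, 1 − 0.58 + 0.18) = min(1, 0.60) = 0.60
(x → y) → z = min(1, 1 − 0.60 + 0.23) = min(1, 0.63) = 0.63
((x → y) → z) → w = min(1, 1 − 0.63 + 0.30) = min(1, 0.67) = 0.67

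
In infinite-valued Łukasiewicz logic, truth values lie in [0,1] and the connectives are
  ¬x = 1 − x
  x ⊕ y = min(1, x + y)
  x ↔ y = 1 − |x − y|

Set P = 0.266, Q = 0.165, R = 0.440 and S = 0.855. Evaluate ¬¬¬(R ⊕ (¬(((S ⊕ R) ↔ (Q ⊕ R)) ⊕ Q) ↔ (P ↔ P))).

0.330

S ⊕ R = min(1, 0.855 + 0.440) = min(1, 1.295) = 1.000
Q ⊕ R = min(1, 0.165 + 0.440) = min(1, 0.605) = 0.605
(S ⊕ R) ↔ (Q ⊕ R) = 1 − |1.000 − 0.605| = 1 − 0.395 = 0.605
((S ⊕ R) ↔ (Q ⊕ R)) ⊕ Q = min(1, 0.605 + 0.165) = min(1, 0.770) = 0.770
¬(((S ⊕ R) ↔ (Q ⊕ R)) ⊕ Q) = 1 − 0.770 = 0.230
P ↔ P = 1 − |0.266 − 0.266| = 1 − 0.000 = 1.000
¬(((S ⊕ R) ↔ (Q ⊕ R)) ⊕ Q) ↔ (P ↔ P) = 1 − |0.230 − 1.000| = 1 − 0.770 = 0.230
R ⊕ (¬(((S ⊕ R) ↔ (Q ⊕ R)) ⊕ Q) ↔ (P ↔ P)) = min(1, 0.440 + 0.230) = min(1, 0.670) = 0.670
¬(R ⊕ (¬(((S ⊕ R) ↔ (Q ⊕ R)) ⊕ Q) ↔ (P ↔ P))) = 1 − 0.670 = 0.330
¬¬(R ⊕ (¬(((S ⊕ R) ↔ (Q ⊕ R)) ⊕ Q) ↔ (P ↔ P))) = 1 − 0.330 = 0.670
¬¬¬(R ⊕ (¬(((S ⊕ R) ↔ (Q ⊕ R)) ⊕ Q) ↔ (P ↔ P))) = 1 − 0.670 = 0.330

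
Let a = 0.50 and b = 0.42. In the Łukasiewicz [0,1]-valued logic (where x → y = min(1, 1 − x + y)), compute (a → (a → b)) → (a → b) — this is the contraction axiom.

0.92

a → b = min(1, 1 − 0.50 + 0.42) = min(1, 0.92) = 0.92
a → (a → b) = min(1, 1 − 0.50 + 0.92) = min(1, 1.42) = 1.00
(a → (a → b)) → (a → b) = min(1, 1 − 1.00 + 0.92) = min(1, 0.92) = 0.92
(The value 0.92 < 1 shows this instance is not satisfied; fails in Ł∞ (the t-norm is not idempotent).)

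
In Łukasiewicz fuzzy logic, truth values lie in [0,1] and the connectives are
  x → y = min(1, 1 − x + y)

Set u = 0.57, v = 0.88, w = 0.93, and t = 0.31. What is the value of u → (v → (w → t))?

w → t = min(1, 1 − 0.93 + 0.31) = min(1, 0.38) = 0.38
v → (w → t) = min(1, 1 − 0.88 + 0.38) = min(1, 0.50) = 0.50
u → (v → (w → t)) = min(1, 1 − 0.57 + 0.50) = min(1, 0.93) = 0.93

0.93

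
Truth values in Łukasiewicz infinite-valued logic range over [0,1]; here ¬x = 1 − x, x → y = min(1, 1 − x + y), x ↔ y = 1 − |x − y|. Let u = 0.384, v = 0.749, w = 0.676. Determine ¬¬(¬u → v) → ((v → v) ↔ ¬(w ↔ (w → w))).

¬u = 1 − 0.384 = 0.616
¬u → v = min(1, 1 − 0.616 + 0.749) = min(1, 1.133) = 1.000
¬(¬u → v) = 1 − 1.000 = 0.000
¬¬(¬u → v) = 1 − 0.000 = 1.000
v → v = min(1, 1 − 0.749 + 0.749) = min(1, 1.000) = 1.000
w → w = min(1, 1 − 0.676 + 0.676) = min(1, 1.000) = 1.000
w ↔ (w → w) = 1 − |0.676 − 1.000| = 1 − 0.324 = 0.676
¬(w ↔ (w → w)) = 1 − 0.676 = 0.324
(v → v) ↔ ¬(w ↔ (w → w)) = 1 − |1.000 − 0.324| = 1 − 0.676 = 0.324
¬¬(¬u → v) → ((v → v) ↔ ¬(w ↔ (w → w))) = min(1, 1 − 1.000 + 0.324) = min(1, 0.324) = 0.324

0.324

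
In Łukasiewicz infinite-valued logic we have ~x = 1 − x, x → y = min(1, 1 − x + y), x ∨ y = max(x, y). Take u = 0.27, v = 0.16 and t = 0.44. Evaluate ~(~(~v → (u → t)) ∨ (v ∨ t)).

0.56

~v = 1 − 0.16 = 0.84
u → t = min(1, 1 − 0.27 + 0.44) = min(1, 1.17) = 1.00
~v → (u → t) = min(1, 1 − 0.84 + 1.00) = min(1, 1.16) = 1.00
~(~v → (u → t)) = 1 − 1.00 = 0.00
v ∨ t = max(0.16, 0.44) = 0.44
~(~v → (u → t)) ∨ (v ∨ t) = max(0.00, 0.44) = 0.44
~(~(~v → (u → t)) ∨ (v ∨ t)) = 1 − 0.44 = 0.56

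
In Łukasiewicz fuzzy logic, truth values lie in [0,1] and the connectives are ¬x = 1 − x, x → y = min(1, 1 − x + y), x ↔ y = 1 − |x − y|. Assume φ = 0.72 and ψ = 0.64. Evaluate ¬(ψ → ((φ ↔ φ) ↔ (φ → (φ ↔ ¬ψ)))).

0.00

φ ↔ φ = 1 − |0.72 − 0.72| = 1 − 0.00 = 1.00
¬ψ = 1 − 0.64 = 0.36
φ ↔ ¬ψ = 1 − |0.72 − 0.36| = 1 − 0.36 = 0.64
φ → (φ ↔ ¬ψ) = min(1, 1 − 0.72 + 0.64) = min(1, 0.92) = 0.92
(φ ↔ φ) ↔ (φ → (φ ↔ ¬ψ)) = 1 − |1.00 − 0.92| = 1 − 0.08 = 0.92
ψ → ((φ ↔ φ) ↔ (φ → (φ ↔ ¬ψ))) = min(1, 1 − 0.64 + 0.92) = min(1, 1.28) = 1.00
¬(ψ → ((φ ↔ φ) ↔ (φ → (φ ↔ ¬ψ)))) = 1 − 1.00 = 0.00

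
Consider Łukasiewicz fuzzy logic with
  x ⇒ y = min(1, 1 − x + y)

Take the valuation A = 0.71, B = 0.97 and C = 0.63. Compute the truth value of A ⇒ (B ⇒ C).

B ⇒ C = min(1, 1 − 0.97 + 0.63) = min(1, 0.66) = 0.66
A ⇒ (B ⇒ C) = min(1, 1 − 0.71 + 0.66) = min(1, 0.95) = 0.95

0.95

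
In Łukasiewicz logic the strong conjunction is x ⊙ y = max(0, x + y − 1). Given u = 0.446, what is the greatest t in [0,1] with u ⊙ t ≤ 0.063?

0.617

The residuum of the Łukasiewicz t-norm gives the supremum: min(1, 1 − 0.446 + 0.063).
1 − 0.446 + 0.063 = 0.617, so t = min(1, 0.617) = 0.617.
Check: 0.446 ⊙ 0.617 = max(0, 0.063) = 0.063 ≤ 0.063.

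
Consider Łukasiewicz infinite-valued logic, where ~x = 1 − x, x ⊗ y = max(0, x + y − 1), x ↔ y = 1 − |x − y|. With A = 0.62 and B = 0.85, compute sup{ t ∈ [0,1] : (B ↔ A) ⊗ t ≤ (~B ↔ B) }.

0.53

B ↔ A = 1 − |0.85 − 0.62| = 1 − 0.23 = 0.77
So the left factor is B ↔ A = 0.77.
~B = 1 − 0.85 = 0.15
~B ↔ B = 1 − |0.15 − 0.85| = 1 − 0.70 = 0.30
So the right-hand bound is ~B ↔ B = 0.30.
The residuum of the Łukasiewicz t-norm gives the supremum: min(1, 1 − 0.77 + 0.30).
1 − 0.77 + 0.30 = 0.53, so t = min(1, 0.53) = 0.53.
Check: 0.77 ⊗ 0.53 = max(0, 0.30) = 0.30 ≤ 0.30.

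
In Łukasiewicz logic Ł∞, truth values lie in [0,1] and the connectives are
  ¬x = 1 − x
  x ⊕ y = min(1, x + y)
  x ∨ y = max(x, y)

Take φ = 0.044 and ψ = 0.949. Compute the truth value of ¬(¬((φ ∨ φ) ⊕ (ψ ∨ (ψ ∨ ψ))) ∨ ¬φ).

φ ∨ φ = max(0.044, 0.044) = 0.044
ψ ∨ ψ = max(0.949, 0.949) = 0.949
ψ ∨ (ψ ∨ ψ) = max(0.949, 0.949) = 0.949
(φ ∨ φ) ⊕ (ψ ∨ (ψ ∨ ψ)) = min(1, 0.044 + 0.949) = min(1, 0.993) = 0.993
¬((φ ∨ φ) ⊕ (ψ ∨ (ψ ∨ ψ))) = 1 − 0.993 = 0.007
¬φ = 1 − 0.044 = 0.956
¬((φ ∨ φ) ⊕ (ψ ∨ (ψ ∨ ψ))) ∨ ¬φ = max(0.007, 0.956) = 0.956
¬(¬((φ ∨ φ) ⊕ (ψ ∨ (ψ ∨ ψ))) ∨ ¬φ) = 1 − 0.956 = 0.044

0.044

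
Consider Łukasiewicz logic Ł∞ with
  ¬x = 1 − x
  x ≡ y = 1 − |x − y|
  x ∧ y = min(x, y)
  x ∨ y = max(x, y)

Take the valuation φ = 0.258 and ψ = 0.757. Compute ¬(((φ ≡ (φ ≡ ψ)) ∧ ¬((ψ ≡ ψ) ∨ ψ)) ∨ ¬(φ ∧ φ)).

φ ≡ ψ = 1 − |0.258 − 0.757| = 1 − 0.499 = 0.501
φ ≡ (φ ≡ ψ) = 1 − |0.258 − 0.501| = 1 − 0.243 = 0.757
ψ ≡ ψ = 1 − |0.757 − 0.757| = 1 − 0.000 = 1.000
(ψ ≡ ψ) ∨ ψ = max(1.000, 0.757) = 1.000
¬((ψ ≡ ψ) ∨ ψ) = 1 − 1.000 = 0.000
(φ ≡ (φ ≡ ψ)) ∧ ¬((ψ ≡ ψ) ∨ ψ) = min(0.757, 0.000) = 0.000
φ ∧ φ = min(0.258, 0.258) = 0.258
¬(φ ∧ φ) = 1 − 0.258 = 0.742
((φ ≡ (φ ≡ ψ)) ∧ ¬((ψ ≡ ψ) ∨ ψ)) ∨ ¬(φ ∧ φ) = max(0.000, 0.742) = 0.742
¬(((φ ≡ (φ ≡ ψ)) ∧ ¬((ψ ≡ ψ) ∨ ψ)) ∨ ¬(φ ∧ φ)) = 1 − 0.742 = 0.258

0.258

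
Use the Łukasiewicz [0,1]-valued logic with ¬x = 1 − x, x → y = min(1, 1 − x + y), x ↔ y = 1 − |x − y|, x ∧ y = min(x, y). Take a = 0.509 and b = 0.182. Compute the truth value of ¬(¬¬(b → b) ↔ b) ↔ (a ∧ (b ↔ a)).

0.691

b → b = min(1, 1 − 0.182 + 0.182) = min(1, 1.000) = 1.000
¬(b → b) = 1 − 1.000 = 0.000
¬¬(b → b) = 1 − 0.000 = 1.000
¬¬(b → b) ↔ b = 1 − |1.000 − 0.182| = 1 − 0.818 = 0.182
¬(¬¬(b → b) ↔ b) = 1 − 0.182 = 0.818
b ↔ a = 1 − |0.182 − 0.509| = 1 − 0.327 = 0.673
a ∧ (b ↔ a) = min(0.509, 0.673) = 0.509
¬(¬¬(b → b) ↔ b) ↔ (a ∧ (b ↔ a)) = 1 − |0.818 − 0.509| = 1 − 0.309 = 0.691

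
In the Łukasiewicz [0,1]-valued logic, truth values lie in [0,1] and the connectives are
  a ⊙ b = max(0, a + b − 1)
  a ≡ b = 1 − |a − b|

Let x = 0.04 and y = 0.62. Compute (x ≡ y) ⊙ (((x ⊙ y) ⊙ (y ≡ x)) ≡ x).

0.38

x ≡ y = 1 − |0.04 − 0.62| = 1 − 0.58 = 0.42
x ⊙ y = max(0, 0.04 + 0.62 − 1) = max(0, -0.34) = 0.00
y ≡ x = 1 − |0.62 − 0.04| = 1 − 0.58 = 0.42
(x ⊙ y) ⊙ (y ≡ x) = max(0, 0.00 + 0.42 − 1) = max(0, -0.58) = 0.00
((x ⊙ y) ⊙ (y ≡ x)) ≡ x = 1 − |0.00 − 0.04| = 1 − 0.04 = 0.96
(x ≡ y) ⊙ (((x ⊙ y) ⊙ (y ≡ x)) ≡ x) = max(0, 0.42 + 0.96 − 1) = max(0, 0.38) = 0.38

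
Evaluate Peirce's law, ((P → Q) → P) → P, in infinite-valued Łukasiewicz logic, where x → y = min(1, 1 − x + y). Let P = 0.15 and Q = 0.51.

P → Q = min(1, 1 − 0.15 + 0.51) = min(1, 1.36) = 1.00
(P → Q) → P = min(1, 1 − 1.00 + 0.15) = min(1, 0.15) = 0.15
((P → Q) → P) → P = min(1, 1 − 0.15 + 0.15) = min(1, 1.00) = 1.00

1.00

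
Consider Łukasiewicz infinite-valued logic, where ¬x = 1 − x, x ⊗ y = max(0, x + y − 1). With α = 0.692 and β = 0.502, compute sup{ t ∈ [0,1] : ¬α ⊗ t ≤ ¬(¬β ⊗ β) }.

¬α = 1 − 0.692 = 0.308
So the left factor is ¬α = 0.308.
¬β = 1 − 0.502 = 0.498
¬β ⊗ β = max(0, 0.498 + 0.502 − 1) = max(0, 0.000) = 0.000
¬(¬β ⊗ β) = 1 − 0.000 = 1.000
So the right-hand bound is ¬(¬β ⊗ β) = 1.000.
The residuum of the Łukasiewicz t-norm gives the supremum: min(1, 1 − 0.308 + 1.000).
1 − 0.308 + 1.000 = 1.692, so t = min(1, 1.692) = 1.000.
Check: 0.308 ⊗ 1.000 = max(0, 0.308) = 0.308 ≤ 1.000.

1.000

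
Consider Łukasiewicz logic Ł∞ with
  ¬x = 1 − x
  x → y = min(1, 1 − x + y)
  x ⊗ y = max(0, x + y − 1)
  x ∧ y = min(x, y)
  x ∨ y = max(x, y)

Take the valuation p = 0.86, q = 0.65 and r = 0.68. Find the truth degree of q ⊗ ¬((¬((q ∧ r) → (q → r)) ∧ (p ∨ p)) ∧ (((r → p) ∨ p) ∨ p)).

q ∧ r = min(0.65, 0.68) = 0.65
q → r = min(1, 1 − 0.65 + 0.68) = min(1, 1.03) = 1.00
(q ∧ r) → (q → r) = min(1, 1 − 0.65 + 1.00) = min(1, 1.35) = 1.00
¬((q ∧ r) → (q → r)) = 1 − 1.00 = 0.00
p ∨ p = max(0.86, 0.86) = 0.86
¬((q ∧ r) → (q → r)) ∧ (p ∨ p) = min(0.00, 0.86) = 0.00
r → p = min(1, 1 − 0.68 + 0.86) = min(1, 1.18) = 1.00
(r → p) ∨ p = max(1.00, 0.86) = 1.00
((r → p) ∨ p) ∨ p = max(1.00, 0.86) = 1.00
(¬((q ∧ r) → (q → r)) ∧ (p ∨ p)) ∧ (((r → p) ∨ p) ∨ p) = min(0.00, 1.00) = 0.00
¬((¬((q ∧ r) → (q → r)) ∧ (p ∨ p)) ∧ (((r → p) ∨ p) ∨ p)) = 1 − 0.00 = 1.00
q ⊗ ¬((¬((q ∧ r) → (q → r)) ∧ (p ∨ p)) ∧ (((r → p) ∨ p) ∨ p)) = max(0, 0.65 + 1.00 − 1) = max(0, 0.65) = 0.65

0.65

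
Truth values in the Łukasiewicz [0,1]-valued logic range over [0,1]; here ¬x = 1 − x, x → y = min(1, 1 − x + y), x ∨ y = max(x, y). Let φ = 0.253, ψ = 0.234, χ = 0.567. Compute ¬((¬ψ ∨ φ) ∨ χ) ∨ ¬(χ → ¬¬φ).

0.314

¬ψ = 1 − 0.234 = 0.766
¬ψ ∨ φ = max(0.766, 0.253) = 0.766
(¬ψ ∨ φ) ∨ χ = max(0.766, 0.567) = 0.766
¬((¬ψ ∨ φ) ∨ χ) = 1 − 0.766 = 0.234
¬φ = 1 − 0.253 = 0.747
¬¬φ = 1 − 0.747 = 0.253
χ → ¬¬φ = min(1, 1 − 0.567 + 0.253) = min(1, 0.686) = 0.686
¬(χ → ¬¬φ) = 1 − 0.686 = 0.314
¬((¬ψ ∨ φ) ∨ χ) ∨ ¬(χ → ¬¬φ) = max(0.234, 0.314) = 0.314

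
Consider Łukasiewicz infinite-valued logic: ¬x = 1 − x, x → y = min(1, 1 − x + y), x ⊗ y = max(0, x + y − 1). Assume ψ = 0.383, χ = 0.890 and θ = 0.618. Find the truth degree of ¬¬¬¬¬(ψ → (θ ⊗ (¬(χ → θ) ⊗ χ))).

χ → θ = min(1, 1 − 0.890 + 0.618) = min(1, 0.728) = 0.728
¬(χ → θ) = 1 − 0.728 = 0.272
¬(χ → θ) ⊗ χ = max(0, 0.272 + 0.890 − 1) = max(0, 0.162) = 0.162
θ ⊗ (¬(χ → θ) ⊗ χ) = max(0, 0.618 + 0.162 − 1) = max(0, -0.220) = 0.000
ψ → (θ ⊗ (¬(χ → θ) ⊗ χ)) = min(1, 1 − 0.383 + 0.000) = min(1, 0.617) = 0.617
¬(ψ → (θ ⊗ (¬(χ → θ) ⊗ χ))) = 1 − 0.617 = 0.383
¬¬(ψ → (θ ⊗ (¬(χ → θ) ⊗ χ))) = 1 − 0.383 = 0.617
¬¬¬(ψ → (θ ⊗ (¬(χ → θ) ⊗ χ))) = 1 − 0.617 = 0.383
¬¬¬¬(ψ → (θ ⊗ (¬(χ → θ) ⊗ χ))) = 1 − 0.383 = 0.617
¬¬¬¬¬(ψ → (θ ⊗ (¬(χ → θ) ⊗ χ))) = 1 − 0.617 = 0.383

0.383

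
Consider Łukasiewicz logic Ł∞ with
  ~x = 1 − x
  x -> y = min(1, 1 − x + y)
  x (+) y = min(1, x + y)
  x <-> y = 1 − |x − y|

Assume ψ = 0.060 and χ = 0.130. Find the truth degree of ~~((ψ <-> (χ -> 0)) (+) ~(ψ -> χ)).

χ -> 0 = min(1, 1 − 0.130 + 0.000) = min(1, 0.870) = 0.870
ψ <-> (χ -> 0) = 1 − |0.060 − 0.870| = 1 − 0.810 = 0.190
ψ -> χ = min(1, 1 − 0.060 + 0.130) = min(1, 1.070) = 1.000
~(ψ -> χ) = 1 − 1.000 = 0.000
(ψ <-> (χ -> 0)) (+) ~(ψ -> χ) = min(1, 0.190 + 0.000) = min(1, 0.190) = 0.190
~((ψ <-> (χ -> 0)) (+) ~(ψ -> χ)) = 1 − 0.190 = 0.810
~~((ψ <-> (χ -> 0)) (+) ~(ψ -> χ)) = 1 − 0.810 = 0.190

0.190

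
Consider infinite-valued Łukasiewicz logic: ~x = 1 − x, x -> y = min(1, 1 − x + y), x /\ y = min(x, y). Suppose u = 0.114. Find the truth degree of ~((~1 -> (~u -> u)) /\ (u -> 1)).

0.000

~1 = 1 − 1.000 = 0.000
~u = 1 − 0.114 = 0.886
~u -> u = min(1, 1 − 0.886 + 0.114) = min(1, 0.228) = 0.228
~1 -> (~u -> u) = min(1, 1 − 0.000 + 0.228) = min(1, 1.228) = 1.000
u -> 1 = min(1, 1 − 0.114 + 1.000) = min(1, 1.886) = 1.000
(~1 -> (~u -> u)) /\ (u -> 1) = min(1.000, 1.000) = 1.000
~((~1 -> (~u -> u)) /\ (u -> 1)) = 1 − 1.000 = 0.000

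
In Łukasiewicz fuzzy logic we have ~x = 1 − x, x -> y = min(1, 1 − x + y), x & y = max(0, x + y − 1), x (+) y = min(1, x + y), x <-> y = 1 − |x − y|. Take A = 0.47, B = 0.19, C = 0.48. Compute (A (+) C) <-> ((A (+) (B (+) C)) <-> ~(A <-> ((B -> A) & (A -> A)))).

0.58

A (+) C = min(1, 0.47 + 0.48) = min(1, 0.95) = 0.95
B (+) C = min(1, 0.19 + 0.48) = min(1, 0.67) = 0.67
A (+) (B (+) C) = min(1, 0.47 + 0.67) = min(1, 1.14) = 1.00
B -> A = min(1, 1 − 0.19 + 0.47) = min(1, 1.28) = 1.00
A -> A = min(1, 1 − 0.47 + 0.47) = min(1, 1.00) = 1.00
(B -> A) & (A -> A) = max(0, 1.00 + 1.00 − 1) = max(0, 1.00) = 1.00
A <-> ((B -> A) & (A -> A)) = 1 − |0.47 − 1.00| = 1 − 0.53 = 0.47
~(A <-> ((B -> A) & (A -> A))) = 1 − 0.47 = 0.53
(A (+) (B (+) C)) <-> ~(A <-> ((B -> A) & (A -> A))) = 1 − |1.00 − 0.53| = 1 − 0.47 = 0.53
(A (+) C) <-> ((A (+) (B (+) C)) <-> ~(A <-> ((B -> A) & (A -> A)))) = 1 − |0.95 − 0.53| = 1 − 0.42 = 0.58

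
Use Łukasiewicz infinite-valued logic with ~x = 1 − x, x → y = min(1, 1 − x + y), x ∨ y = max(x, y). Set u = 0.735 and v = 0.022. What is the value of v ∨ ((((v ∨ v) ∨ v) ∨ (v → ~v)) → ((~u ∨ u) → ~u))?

v ∨ v = max(0.022, 0.022) = 0.022
(v ∨ v) ∨ v = max(0.022, 0.022) = 0.022
~v = 1 − 0.022 = 0.978
v → ~v = min(1, 1 − 0.022 + 0.978) = min(1, 1.956) = 1.000
((v ∨ v) ∨ v) ∨ (v → ~v) = max(0.022, 1.000) = 1.000
~u = 1 − 0.735 = 0.265
~u ∨ u = max(0.265, 0.735) = 0.735
(~u ∨ u) → ~u = min(1, 1 − 0.735 + 0.265) = min(1, 0.530) = 0.530
(((v ∨ v) ∨ v) ∨ (v → ~v)) → ((~u ∨ u) → ~u) = min(1, 1 − 1.000 + 0.530) = min(1, 0.530) = 0.530
v ∨ ((((v ∨ v) ∨ v) ∨ (v → ~v)) → ((~u ∨ u) → ~u)) = max(0.022, 0.530) = 0.530

0.530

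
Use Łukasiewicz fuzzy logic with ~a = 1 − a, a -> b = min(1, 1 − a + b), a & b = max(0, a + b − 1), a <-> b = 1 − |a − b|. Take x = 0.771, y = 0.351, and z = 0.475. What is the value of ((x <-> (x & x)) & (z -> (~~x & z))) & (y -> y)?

0.542

x & x = max(0, 0.771 + 0.771 − 1) = max(0, 0.542) = 0.542
x <-> (x & x) = 1 − |0.771 − 0.542| = 1 − 0.229 = 0.771
~x = 1 − 0.771 = 0.229
~~x = 1 − 0.229 = 0.771
~~x & z = max(0, 0.771 + 0.475 − 1) = max(0, 0.246) = 0.246
z -> (~~x & z) = min(1, 1 − 0.475 + 0.246) = min(1, 0.771) = 0.771
(x <-> (x & x)) & (z -> (~~x & z)) = max(0, 0.771 + 0.771 − 1) = max(0, 0.542) = 0.542
y -> y = min(1, 1 − 0.351 + 0.351) = min(1, 1.000) = 1.000
((x <-> (x & x)) & (z -> (~~x & z))) & (y -> y) = max(0, 0.542 + 1.000 − 1) = max(0, 0.542) = 0.542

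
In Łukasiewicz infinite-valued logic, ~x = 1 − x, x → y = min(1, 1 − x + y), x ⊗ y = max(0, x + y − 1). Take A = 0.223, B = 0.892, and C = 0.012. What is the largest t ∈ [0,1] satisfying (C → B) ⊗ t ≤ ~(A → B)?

0.000

C → B = min(1, 1 − 0.012 + 0.892) = min(1, 1.880) = 1.000
So the left factor is C → B = 1.000.
A → B = min(1, 1 − 0.223 + 0.892) = min(1, 1.669) = 1.000
~(A → B) = 1 − 1.000 = 0.000
So the right-hand bound is ~(A → B) = 0.000.
The residuum of the Łukasiewicz t-norm gives the supremum: min(1, 1 − 1.000 + 0.000).
1 − 1.000 + 0.000 = 0.000, so t = min(1, 0.000) = 0.000.
Check: 1.000 ⊗ 0.000 = max(0, 0.000) = 0.000 ≤ 0.000.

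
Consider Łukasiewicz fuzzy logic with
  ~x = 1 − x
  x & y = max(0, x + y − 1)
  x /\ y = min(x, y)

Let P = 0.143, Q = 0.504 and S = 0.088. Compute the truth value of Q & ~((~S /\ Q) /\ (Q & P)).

~S = 1 − 0.088 = 0.912
~S /\ Q = min(0.912, 0.504) = 0.504
Q & P = max(0, 0.504 + 0.143 − 1) = max(0, -0.353) = 0.000
(~S /\ Q) /\ (Q & P) = min(0.504, 0.000) = 0.000
~((~S /\ Q) /\ (Q & P)) = 1 − 0.000 = 1.000
Q & ~((~S /\ Q) /\ (Q & P)) = max(0, 0.504 + 1.000 − 1) = max(0, 0.504) = 0.504

0.504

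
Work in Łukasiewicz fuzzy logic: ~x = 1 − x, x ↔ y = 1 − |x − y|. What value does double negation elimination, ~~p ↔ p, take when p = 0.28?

~p = 1 − 0.28 = 0.72
~~p = 1 − 0.72 = 0.28
~~p ↔ p = 1 − |0.28 − 0.28| = 1 − 0.00 = 1.00
(As expected: always 1 in Ł∞ since negation is involutive.)

1.00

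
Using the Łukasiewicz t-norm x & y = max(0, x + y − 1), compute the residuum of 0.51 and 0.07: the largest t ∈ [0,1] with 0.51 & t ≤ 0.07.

The residuum of the Łukasiewicz t-norm gives the supremum: min(1, 1 − 0.51 + 0.07).
1 − 0.51 + 0.07 = 0.56, so t = min(1, 0.56) = 0.56.
Check: 0.51 & 0.56 = max(0, 0.07) = 0.07 ≤ 0.07.

0.56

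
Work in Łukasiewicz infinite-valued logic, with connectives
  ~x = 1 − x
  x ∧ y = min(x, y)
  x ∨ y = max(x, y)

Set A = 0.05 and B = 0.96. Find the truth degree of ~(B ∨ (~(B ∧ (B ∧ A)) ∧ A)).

B ∧ A = min(0.96, 0.05) = 0.05
B ∧ (B ∧ A) = min(0.96, 0.05) = 0.05
~(B ∧ (B ∧ A)) = 1 − 0.05 = 0.95
~(B ∧ (B ∧ A)) ∧ A = min(0.95, 0.05) = 0.05
B ∨ (~(B ∧ (B ∧ A)) ∧ A) = max(0.96, 0.05) = 0.96
~(B ∨ (~(B ∧ (B ∧ A)) ∧ A)) = 1 − 0.96 = 0.04

0.04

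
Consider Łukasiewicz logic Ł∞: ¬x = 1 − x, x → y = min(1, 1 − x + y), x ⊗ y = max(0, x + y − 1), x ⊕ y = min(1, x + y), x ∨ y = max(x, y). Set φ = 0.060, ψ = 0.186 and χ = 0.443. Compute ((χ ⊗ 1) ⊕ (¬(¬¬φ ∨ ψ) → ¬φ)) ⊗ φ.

χ ⊗ 1 = max(0, 0.443 + 1.000 − 1) = max(0, 0.443) = 0.443
¬φ = 1 − 0.060 = 0.940
¬¬φ = 1 − 0.940 = 0.060
¬¬φ ∨ ψ = max(0.060, 0.186) = 0.186
¬(¬¬φ ∨ ψ) = 1 − 0.186 = 0.814
¬(¬¬φ ∨ ψ) → ¬φ = min(1, 1 − 0.814 + 0.940) = min(1, 1.126) = 1.000
(χ ⊗ 1) ⊕ (¬(¬¬φ ∨ ψ) → ¬φ) = min(1, 0.443 + 1.000) = min(1, 1.443) = 1.000
((χ ⊗ 1) ⊕ (¬(¬¬φ ∨ ψ) → ¬φ)) ⊗ φ = max(0, 1.000 + 0.060 − 1) = max(0, 0.060) = 0.060

0.060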